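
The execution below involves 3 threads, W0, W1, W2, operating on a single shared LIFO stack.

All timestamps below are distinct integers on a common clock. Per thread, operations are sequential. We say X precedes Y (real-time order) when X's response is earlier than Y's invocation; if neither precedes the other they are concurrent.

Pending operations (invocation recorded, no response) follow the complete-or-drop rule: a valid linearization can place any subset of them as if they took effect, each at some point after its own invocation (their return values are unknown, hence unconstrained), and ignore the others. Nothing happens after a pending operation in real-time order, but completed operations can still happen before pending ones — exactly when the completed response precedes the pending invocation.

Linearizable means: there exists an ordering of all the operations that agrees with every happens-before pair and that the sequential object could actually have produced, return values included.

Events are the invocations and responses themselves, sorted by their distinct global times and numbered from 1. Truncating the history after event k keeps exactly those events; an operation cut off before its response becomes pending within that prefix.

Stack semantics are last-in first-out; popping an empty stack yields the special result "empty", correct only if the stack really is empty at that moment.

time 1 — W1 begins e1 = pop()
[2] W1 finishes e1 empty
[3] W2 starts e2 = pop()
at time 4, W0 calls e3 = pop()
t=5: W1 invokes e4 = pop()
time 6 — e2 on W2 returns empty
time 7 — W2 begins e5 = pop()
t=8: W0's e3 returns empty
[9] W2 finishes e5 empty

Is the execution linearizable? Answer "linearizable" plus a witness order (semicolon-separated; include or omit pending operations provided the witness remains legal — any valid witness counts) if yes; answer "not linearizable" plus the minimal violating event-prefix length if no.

1. e1 pop() → empty, leaving stack <>
2. e2 pop() → empty, leaving stack <>
3. e3 pop() → empty, leaving stack <>
4. e4 pop() (pending, included), leaving stack <>
5. e5 pop() → empty, leaving stack <>

linearizable — witness: e1; e2; e3; e4; e5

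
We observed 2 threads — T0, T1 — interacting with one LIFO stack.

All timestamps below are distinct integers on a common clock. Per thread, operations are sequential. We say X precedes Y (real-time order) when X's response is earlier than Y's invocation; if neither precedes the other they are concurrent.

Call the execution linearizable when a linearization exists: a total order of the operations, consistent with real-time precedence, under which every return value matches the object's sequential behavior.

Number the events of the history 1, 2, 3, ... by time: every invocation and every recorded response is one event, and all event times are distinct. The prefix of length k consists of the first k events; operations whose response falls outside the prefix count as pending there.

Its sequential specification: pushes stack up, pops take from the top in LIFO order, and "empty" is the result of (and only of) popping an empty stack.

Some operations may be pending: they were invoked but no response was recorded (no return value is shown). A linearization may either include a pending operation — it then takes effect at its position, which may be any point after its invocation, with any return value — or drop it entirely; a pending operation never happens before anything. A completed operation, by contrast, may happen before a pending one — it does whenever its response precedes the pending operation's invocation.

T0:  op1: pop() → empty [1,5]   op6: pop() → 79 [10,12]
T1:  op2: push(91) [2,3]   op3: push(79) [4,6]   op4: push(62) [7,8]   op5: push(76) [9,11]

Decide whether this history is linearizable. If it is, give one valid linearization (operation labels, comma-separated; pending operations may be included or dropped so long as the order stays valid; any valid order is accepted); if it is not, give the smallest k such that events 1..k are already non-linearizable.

prefix check: 1..11 passes, 1..12 fails once op6's time-12 response joins
the 6 completed operations admit 6 real-time orders; each fails the LIFO stack replay
sample order op1, op2, op3, op4, op5, op6 stalls at step 6 — op6 pop() → 79 has no legal effect
sample order op1, op2, op3, op4, op6, op5 stalls at step 5 — op6 pop() → 79 has no legal effect

not linearizable — minimal violating prefix: 12 events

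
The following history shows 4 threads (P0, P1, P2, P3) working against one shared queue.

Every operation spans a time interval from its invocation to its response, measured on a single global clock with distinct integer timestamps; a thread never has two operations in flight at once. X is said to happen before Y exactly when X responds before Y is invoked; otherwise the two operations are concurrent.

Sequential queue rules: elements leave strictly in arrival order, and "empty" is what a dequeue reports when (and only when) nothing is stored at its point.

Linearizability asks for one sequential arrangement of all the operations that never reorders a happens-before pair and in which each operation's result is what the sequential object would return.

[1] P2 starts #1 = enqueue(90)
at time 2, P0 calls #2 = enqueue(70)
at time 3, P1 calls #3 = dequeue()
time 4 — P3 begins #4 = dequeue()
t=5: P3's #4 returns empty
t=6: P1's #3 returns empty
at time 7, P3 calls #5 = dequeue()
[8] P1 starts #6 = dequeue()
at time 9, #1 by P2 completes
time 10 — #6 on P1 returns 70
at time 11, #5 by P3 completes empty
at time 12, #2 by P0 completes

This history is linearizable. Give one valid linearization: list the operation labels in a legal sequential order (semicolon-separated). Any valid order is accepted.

1. #3 dequeue() → empty, leaving queue <>
2. #4 dequeue() → empty, leaving queue <>
3. #2 enqueue(70), leaving queue <70>
4. #6 dequeue() → 70, leaving queue <>
5. #5 dequeue() → empty, leaving queue <>
6. #1 enqueue(90), leaving queue <90>

#3; #4; #2; #6; #5; #1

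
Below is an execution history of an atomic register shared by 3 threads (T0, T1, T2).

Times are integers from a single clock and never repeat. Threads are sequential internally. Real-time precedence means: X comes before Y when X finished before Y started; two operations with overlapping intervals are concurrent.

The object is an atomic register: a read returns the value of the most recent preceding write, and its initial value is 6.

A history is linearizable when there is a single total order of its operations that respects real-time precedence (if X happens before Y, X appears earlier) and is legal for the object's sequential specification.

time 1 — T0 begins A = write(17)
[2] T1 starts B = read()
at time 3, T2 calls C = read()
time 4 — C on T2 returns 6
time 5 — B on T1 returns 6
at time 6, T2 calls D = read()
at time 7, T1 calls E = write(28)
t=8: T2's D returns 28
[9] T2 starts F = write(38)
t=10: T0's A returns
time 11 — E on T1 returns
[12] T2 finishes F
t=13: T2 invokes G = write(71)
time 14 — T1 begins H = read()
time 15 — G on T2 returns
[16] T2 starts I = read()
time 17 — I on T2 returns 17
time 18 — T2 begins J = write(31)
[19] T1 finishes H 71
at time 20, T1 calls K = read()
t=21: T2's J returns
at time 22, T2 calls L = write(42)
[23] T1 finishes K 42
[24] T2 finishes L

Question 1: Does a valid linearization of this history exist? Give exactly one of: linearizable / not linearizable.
already the first 17 events (up to I's response at time 17) admit no linearization; the first 16 still do
36 orders of the 8 completed atomic register ops respect real time; none is legal
no escape via the 1 pending operation (H): every completion choice fails
take A, B, C, D, E, F, G, I (pending dropped): step 2 already fails, because B read() → 6 cannot occur there
take A, B, C, D, F, E, G, I (pending dropped): step 2 already fails, because B read() → 6 cannot occur there

not linearizable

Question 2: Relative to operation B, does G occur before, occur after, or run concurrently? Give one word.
Answer: after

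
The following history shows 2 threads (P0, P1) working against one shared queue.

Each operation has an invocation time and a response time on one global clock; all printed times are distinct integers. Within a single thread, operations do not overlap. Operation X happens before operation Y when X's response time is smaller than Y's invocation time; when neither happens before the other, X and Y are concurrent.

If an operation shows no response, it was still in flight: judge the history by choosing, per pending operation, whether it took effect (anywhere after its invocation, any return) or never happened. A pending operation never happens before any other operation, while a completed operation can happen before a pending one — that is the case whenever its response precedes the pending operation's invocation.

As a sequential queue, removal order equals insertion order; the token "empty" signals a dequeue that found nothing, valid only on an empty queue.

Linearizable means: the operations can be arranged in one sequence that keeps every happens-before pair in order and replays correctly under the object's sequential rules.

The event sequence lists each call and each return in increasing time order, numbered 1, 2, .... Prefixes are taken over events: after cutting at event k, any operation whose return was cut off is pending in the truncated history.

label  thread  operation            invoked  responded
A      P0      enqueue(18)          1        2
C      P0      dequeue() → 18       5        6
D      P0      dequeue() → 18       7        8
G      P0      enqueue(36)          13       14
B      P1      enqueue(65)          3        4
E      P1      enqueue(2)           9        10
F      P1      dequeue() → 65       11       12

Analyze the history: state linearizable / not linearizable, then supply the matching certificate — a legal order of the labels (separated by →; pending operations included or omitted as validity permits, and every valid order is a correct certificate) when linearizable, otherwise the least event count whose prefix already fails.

not linearizable — minimal violating prefix: 8 events

already the first 8 events (up to D's response at time 8) admit no linearization; the first 7 still do
a single order respects real time; the 4 completed queue operations fail replay along it
e.g. A, B, C, D: illegal at step 4, since D dequeue() → 18 cannot apply there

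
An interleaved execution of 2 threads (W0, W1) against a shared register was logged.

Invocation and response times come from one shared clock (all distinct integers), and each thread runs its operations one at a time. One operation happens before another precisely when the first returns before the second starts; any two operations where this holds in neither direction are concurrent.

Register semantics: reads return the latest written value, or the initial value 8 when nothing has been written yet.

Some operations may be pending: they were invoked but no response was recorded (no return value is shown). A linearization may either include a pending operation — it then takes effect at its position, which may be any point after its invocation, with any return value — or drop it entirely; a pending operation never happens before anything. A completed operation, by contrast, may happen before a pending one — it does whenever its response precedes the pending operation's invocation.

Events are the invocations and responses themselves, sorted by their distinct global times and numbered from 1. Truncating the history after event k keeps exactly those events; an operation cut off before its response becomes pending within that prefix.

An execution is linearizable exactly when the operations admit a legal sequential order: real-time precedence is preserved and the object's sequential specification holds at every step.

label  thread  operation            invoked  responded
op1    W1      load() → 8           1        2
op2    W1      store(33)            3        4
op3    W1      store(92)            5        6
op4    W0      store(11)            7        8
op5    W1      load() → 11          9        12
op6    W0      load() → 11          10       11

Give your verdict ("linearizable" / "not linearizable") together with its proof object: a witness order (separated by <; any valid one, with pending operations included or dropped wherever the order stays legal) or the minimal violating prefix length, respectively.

linearizable — witness: op1 < op2 < op3 < op4 < op5 < op6

after step 1 (op1 load() → 8): value 8
after step 2 (op2 store(33)): value 33
after step 3 (op3 store(92)): value 92
after step 4 (op4 store(11)): value 11
after step 5 (op5 load() → 11): value 11
after step 6 (op6 load() → 11): value 11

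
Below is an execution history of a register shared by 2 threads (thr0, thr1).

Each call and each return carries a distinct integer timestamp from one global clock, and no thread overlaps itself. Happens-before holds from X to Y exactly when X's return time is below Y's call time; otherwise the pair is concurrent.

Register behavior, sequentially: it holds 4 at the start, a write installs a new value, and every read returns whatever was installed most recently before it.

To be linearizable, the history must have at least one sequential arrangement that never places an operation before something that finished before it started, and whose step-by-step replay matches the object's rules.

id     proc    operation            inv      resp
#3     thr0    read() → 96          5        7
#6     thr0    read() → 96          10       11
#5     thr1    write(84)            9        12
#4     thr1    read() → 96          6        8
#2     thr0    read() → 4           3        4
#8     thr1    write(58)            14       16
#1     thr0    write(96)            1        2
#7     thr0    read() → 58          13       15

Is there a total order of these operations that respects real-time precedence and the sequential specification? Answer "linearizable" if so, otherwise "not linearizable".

already the first 4 events (up to #2's response at time 4) admit no linearization; the first 3 still do
one real-time candidate order over the 2 completed operations — the register replay rejects it
for example #1, #2 fails at step 2: #2 read() → 4 is not legal there

not linearizable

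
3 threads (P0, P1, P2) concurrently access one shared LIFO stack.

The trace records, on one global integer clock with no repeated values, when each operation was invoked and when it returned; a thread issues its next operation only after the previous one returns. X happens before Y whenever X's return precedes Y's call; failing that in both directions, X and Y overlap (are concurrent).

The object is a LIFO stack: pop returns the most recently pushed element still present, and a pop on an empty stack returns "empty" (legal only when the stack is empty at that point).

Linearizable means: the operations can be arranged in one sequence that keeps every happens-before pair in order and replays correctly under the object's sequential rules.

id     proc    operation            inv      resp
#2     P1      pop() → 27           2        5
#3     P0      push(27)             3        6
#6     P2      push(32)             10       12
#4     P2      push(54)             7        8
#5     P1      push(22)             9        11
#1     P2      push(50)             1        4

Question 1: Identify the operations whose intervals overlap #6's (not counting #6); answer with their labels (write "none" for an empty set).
#5

overlap test against #6 [10,12]: concurrent iff the interval meets 10..12
#1 [1,4]: before
#2 [2,5]: before
#3 [3,6]: before
#4 [7,8]: before
#5 [9,11]: concurrent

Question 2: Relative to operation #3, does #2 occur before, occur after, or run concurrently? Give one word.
concurrent

#2 spans [2,5], #3 spans [3,6]
the intervals overlap in both directions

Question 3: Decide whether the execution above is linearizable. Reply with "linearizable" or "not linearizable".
linearizable

a witness: #1, #3, #2, #4, #5, #6
1. #1 push(50), leaving stack <50>
2. #3 push(27), leaving stack <50,27>
3. #2 pop() → 27, leaving stack <50>
4. #4 push(54), leaving stack <50,54>
5. #5 push(22), leaving stack <50,54,22>
6. #6 push(32), leaving stack <50,54,22,32>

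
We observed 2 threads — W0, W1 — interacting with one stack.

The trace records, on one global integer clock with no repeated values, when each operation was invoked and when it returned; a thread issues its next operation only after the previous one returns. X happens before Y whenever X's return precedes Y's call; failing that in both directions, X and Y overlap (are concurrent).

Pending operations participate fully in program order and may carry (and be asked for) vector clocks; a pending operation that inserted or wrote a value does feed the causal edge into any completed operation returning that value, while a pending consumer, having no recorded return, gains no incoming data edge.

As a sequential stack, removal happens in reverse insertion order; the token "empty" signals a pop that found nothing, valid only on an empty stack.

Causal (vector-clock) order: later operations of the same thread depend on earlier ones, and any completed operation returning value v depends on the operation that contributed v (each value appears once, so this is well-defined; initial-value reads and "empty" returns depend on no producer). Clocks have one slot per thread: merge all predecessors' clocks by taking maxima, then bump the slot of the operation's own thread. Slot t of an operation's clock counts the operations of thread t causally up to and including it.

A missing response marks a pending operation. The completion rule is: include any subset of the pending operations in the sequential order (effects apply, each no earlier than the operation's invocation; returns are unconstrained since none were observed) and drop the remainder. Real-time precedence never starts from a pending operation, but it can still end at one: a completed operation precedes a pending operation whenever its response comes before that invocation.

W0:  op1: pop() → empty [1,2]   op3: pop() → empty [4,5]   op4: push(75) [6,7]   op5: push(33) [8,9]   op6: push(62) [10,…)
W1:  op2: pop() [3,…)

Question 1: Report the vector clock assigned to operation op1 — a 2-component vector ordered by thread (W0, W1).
no predecessors for op2 (invoked 3): W1 increments from zero → (0, 1)
no predecessors for op1 (invoked 1): W0 increments from zero → (1, 0)
from VC(op1)=(1, 0), op3 (invoked 4) maxes components and bumps W0 → (2, 0)
from VC(op3)=(2, 0), op4 (invoked 6) maxes components and bumps W0 → (3, 0)
from VC(op4)=(3, 0), op5 (invoked 8) maxes components and bumps W0 → (4, 0)
from VC(op5)=(4, 0), op6 (invoked 10) maxes components and bumps W0 → (5, 0)
target: VC(op1) = (1, 0)

(1, 0)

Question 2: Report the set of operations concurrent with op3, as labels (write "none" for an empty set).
op3 runs from 4 to 5; window-overlapping ops are concurrent
op1 [1,2]: before
op2 [3,…): concurrent
op4 [6,7]: after
op5 [8,9]: after
op6 [10,…): after

op2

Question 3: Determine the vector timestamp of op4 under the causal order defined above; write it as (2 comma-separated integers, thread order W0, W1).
invoked at 3, op2 has no predecessors; its own W1 bump gives (0, 1)
invoked at 1, op1 has no predecessors; its own W0 bump gives (1, 0)
op3, invoked 4, takes VC(op1)=(1, 0) under max, adds 1 for W0 → (2, 0)
op4, invoked 6, takes VC(op3)=(2, 0) under max, adds 1 for W0 → (3, 0)
op5, invoked 8, takes VC(op4)=(3, 0) under max, adds 1 for W0 → (4, 0)
op6, invoked 10, takes VC(op5)=(4, 0) under max, adds 1 for W0 → (5, 0)
target: VC(op4) = (3, 0)

(3, 0)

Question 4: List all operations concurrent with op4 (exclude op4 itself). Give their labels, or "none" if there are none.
op4 spans [6,7]: anything still running between times 6 and 7 counts as concurrent
op1 [1,2]: before
op2 [3,…): concurrent
op3 [4,5]: before
op5 [8,9]: after
op6 [10,…): after

op2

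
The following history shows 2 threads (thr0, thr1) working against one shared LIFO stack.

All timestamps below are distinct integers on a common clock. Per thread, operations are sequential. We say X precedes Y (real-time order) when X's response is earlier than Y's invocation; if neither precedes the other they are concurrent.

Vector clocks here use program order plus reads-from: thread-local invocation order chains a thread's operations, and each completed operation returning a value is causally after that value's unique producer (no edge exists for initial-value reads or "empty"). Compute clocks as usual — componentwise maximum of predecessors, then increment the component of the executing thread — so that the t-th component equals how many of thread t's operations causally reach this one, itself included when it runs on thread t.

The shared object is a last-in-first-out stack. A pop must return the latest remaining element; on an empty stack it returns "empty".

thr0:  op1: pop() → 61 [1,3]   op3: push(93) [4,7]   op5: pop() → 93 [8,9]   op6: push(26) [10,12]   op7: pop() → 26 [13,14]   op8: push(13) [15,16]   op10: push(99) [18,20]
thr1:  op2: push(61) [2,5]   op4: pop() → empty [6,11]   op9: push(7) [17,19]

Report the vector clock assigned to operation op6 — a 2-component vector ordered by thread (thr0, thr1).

(4, 1)

VC(op2, invoked at 2): no causal predecessors; +1 on thr1 → (0, 1)
VC(op4, invoked at 6): max of VC(op2)=(0, 1), then +1 on thread thr1 → (0, 2)
VC(op1, invoked at 1): max of VC(op2)=(0, 1), then +1 on thread thr0 → (1, 1)
VC(op9, invoked at 17): max of VC(op4)=(0, 2), then +1 on thread thr1 → (0, 3)
VC(op3, invoked at 4): max of VC(op1)=(1, 1), then +1 on thread thr0 → (2, 1)
VC(op5, invoked at 8): max of VC(op3)=(2, 1), then +1 on thread thr0 → (3, 1)
VC(op6, invoked at 10): max of VC(op5)=(3, 1), then +1 on thread thr0 → (4, 1)
VC(op7, invoked at 13): max of VC(op6)=(4, 1), then +1 on thread thr0 → (5, 1)
VC(op8, invoked at 15): max of VC(op7)=(5, 1), then +1 on thread thr0 → (6, 1)
VC(op10, invoked at 18): max of VC(op8)=(6, 1), then +1 on thread thr0 → (7, 1)
target: VC(op6) = (4, 1)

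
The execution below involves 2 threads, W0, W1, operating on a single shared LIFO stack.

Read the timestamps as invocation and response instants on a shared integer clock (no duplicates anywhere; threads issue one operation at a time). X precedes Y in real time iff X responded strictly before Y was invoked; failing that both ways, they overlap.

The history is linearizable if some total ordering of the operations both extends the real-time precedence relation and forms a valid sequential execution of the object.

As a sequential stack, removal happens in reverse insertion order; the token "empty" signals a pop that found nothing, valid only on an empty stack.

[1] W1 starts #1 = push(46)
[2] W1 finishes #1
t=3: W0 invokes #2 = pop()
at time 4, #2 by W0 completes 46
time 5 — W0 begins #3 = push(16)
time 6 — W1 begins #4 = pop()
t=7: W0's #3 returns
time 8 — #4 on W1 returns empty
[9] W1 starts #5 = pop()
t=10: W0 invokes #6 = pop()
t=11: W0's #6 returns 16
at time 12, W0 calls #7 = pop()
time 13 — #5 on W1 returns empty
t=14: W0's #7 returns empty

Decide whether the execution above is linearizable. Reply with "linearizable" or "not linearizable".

linearizable

one valid linearization: #1, #2, #4, #3, #6, #5, #7
after step 1 (#1 push(46)): stack <46>
after step 2 (#2 pop() → 46): stack <>
after step 3 (#4 pop() → empty): stack <>
after step 4 (#3 push(16)): stack <16>
after step 5 (#6 pop() → 16): stack <>
after step 6 (#5 pop() → empty): stack <>
after step 7 (#7 pop() → empty): stack <>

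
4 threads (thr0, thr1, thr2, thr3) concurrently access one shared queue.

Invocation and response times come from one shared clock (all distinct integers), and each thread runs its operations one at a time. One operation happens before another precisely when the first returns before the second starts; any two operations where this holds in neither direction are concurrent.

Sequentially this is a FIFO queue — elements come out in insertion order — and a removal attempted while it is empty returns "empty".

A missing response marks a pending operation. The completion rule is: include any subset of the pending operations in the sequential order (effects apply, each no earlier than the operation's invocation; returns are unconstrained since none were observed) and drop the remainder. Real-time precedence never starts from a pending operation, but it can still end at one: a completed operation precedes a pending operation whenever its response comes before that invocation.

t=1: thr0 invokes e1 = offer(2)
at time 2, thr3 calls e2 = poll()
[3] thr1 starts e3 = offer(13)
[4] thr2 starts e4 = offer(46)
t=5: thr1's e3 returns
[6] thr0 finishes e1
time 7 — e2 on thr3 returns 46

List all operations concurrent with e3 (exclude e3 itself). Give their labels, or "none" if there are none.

e1, e2, e4

e3 runs from 3 to 5; window-overlapping ops are concurrent
e1 [1,6]: concurrent
e2 [2,7]: concurrent
e4 [4,…): concurrent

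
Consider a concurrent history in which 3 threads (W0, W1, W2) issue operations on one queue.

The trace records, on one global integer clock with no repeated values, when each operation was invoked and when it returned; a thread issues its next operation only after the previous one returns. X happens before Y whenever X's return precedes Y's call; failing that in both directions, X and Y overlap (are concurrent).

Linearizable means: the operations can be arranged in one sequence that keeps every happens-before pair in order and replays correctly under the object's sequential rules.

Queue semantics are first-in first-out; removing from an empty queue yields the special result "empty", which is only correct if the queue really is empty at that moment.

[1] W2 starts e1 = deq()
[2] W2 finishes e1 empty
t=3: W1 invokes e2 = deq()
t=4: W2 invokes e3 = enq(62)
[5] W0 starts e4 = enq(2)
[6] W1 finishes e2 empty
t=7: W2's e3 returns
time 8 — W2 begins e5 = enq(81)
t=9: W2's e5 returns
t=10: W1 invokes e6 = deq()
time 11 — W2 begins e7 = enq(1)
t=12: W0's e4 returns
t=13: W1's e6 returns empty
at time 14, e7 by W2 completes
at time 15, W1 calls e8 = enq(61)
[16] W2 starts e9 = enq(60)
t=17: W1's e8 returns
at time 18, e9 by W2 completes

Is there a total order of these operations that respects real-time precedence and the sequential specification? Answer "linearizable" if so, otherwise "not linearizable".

cut after 12 events: linearizable; cut after 13 events (e6 responds, time 13): not linearizable
every one of the 10 real-time-consistent orders over 6 completed queue ops fails the sequential spec
include/drop combinations of the 1 pending operation (e7) were all tried; none helps
one such order, e1, e2, e3, e4, e5, e6 (pending dropped), breaks at step 6 where e6 deq() → empty is illegal
one such order, e1, e2, e3, e5, e4, e6 (pending dropped), breaks at step 6 where e6 deq() → empty is illegal

not linearizable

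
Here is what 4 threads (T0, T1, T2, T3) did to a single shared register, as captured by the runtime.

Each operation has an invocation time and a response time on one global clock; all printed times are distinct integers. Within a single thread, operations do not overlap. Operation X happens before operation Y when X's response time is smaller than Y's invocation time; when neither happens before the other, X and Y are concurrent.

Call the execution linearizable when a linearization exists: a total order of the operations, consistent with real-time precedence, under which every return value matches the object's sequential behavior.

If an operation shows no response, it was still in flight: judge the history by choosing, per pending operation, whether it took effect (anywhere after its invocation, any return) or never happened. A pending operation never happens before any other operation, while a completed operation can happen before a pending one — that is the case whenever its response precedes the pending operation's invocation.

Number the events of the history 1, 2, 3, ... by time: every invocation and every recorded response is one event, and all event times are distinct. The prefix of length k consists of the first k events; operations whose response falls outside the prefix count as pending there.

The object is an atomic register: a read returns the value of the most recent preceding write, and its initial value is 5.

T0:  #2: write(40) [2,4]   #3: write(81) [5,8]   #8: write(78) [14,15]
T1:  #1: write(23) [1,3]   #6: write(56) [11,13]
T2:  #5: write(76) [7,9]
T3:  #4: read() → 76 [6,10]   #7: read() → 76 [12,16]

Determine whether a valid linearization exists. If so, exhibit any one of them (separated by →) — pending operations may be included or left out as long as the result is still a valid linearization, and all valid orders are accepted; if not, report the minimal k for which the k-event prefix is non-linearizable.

after step 1 (#1 write(23)): value 23
after step 2 (#2 write(40)): value 40
after step 3 (#3 write(81)): value 81
after step 4 (#5 write(76)): value 76
after step 5 (#4 read() → 76): value 76
after step 6 (#7 read() → 76): value 76
after step 7 (#6 write(56)): value 56
after step 8 (#8 write(78)): value 78

linearizable — witness: #1 → #2 → #3 → #5 → #4 → #7 → #6 → #8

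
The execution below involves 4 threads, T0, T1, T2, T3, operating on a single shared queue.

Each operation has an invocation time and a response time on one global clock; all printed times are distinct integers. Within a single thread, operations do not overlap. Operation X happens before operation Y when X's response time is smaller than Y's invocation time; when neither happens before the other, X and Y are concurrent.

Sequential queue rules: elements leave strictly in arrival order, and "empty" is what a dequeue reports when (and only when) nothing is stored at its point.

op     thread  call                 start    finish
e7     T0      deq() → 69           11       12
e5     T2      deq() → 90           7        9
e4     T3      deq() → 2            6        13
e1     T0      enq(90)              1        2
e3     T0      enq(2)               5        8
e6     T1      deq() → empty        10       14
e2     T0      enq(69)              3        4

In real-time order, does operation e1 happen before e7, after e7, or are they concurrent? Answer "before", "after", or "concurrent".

e1 spans [1,2], e7 spans [11,12]
resp(e1)=2 < inv(e7)=11

before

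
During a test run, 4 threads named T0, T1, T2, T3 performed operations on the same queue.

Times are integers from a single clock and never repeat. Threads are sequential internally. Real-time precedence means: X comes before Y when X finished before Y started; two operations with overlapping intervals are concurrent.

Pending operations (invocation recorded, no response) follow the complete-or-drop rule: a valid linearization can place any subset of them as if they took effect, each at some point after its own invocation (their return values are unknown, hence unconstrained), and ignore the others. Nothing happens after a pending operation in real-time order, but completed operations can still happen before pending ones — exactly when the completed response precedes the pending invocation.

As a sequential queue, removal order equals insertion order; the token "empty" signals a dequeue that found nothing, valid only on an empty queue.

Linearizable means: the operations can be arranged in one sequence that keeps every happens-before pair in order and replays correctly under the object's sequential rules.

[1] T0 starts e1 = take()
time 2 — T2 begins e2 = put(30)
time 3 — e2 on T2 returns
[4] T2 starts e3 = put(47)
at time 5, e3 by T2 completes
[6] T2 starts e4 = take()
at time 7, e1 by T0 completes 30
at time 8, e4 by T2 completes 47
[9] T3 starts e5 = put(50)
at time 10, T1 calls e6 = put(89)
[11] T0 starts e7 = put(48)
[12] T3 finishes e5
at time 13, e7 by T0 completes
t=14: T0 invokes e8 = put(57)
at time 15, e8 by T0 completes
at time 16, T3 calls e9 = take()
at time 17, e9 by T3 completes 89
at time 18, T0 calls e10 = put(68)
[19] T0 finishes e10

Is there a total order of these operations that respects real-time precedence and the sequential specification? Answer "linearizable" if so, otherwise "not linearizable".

a witness: e2, e1, e3, e4, e6, e5, e7, e8, e9, e10
after step 1 (e2 put(30)): queue <30>
after step 2 (e1 take() → 30): queue <>
after step 3 (e3 put(47)): queue <47>
after step 4 (e4 take() → 47): queue <>
after step 5 (e6 put(89) (pending, included)): queue <89>
after step 6 (e5 put(50)): queue <89,50>
after step 7 (e7 put(48)): queue <89,50,48>
after step 8 (e8 put(57)): queue <89,50,48,57>
after step 9 (e9 take() → 89): queue <50,48,57>
after step 10 (e10 put(68)): queue <50,48,57,68>

linearizable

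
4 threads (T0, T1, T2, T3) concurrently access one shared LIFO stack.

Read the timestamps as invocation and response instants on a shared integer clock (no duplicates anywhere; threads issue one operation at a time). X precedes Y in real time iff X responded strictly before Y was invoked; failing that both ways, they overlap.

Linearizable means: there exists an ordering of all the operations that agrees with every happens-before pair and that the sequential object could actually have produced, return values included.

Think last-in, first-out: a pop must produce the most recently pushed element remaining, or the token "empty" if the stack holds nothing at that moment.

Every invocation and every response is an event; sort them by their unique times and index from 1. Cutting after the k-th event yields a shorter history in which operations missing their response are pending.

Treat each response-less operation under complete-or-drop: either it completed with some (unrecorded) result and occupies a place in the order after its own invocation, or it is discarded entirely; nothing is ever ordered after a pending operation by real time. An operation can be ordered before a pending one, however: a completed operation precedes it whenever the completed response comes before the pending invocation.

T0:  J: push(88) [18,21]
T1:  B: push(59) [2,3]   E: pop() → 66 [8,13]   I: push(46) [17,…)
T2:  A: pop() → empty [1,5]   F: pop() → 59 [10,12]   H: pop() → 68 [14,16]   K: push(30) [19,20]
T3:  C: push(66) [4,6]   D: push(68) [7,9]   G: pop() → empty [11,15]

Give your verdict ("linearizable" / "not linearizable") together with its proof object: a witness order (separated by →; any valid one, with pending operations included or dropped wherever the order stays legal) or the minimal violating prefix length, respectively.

not linearizable — minimal violating prefix: 15 events

cut after 14 events: linearizable; cut after 15 events (G responds, time 15): not linearizable
checked exhaustively: 24 real-time-consistent orders of 7 completed operations, zero legal LIFO stack replays
completion choices over the 1 pending operation (H) were checked; none helps
for example A, B, C, D, E, F, G (pending dropped) fails at step 5: E pop() → 66 is not legal there
for example A, B, C, D, E, G, F (pending dropped) fails at step 5: E pop() → 66 is not legal there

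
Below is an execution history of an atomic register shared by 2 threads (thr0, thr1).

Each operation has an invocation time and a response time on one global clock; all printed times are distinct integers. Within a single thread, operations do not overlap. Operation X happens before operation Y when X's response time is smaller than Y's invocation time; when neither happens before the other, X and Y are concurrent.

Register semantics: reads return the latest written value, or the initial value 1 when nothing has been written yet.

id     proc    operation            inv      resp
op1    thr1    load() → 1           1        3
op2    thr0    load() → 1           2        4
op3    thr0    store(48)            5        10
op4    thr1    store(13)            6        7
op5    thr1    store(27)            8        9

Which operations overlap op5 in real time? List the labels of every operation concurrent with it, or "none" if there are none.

op3

overlap test against op5 [8,9]: concurrent iff the interval meets 8..9
op1 [1,3]: before
op2 [2,4]: before
op3 [5,10]: concurrent
op4 [6,7]: before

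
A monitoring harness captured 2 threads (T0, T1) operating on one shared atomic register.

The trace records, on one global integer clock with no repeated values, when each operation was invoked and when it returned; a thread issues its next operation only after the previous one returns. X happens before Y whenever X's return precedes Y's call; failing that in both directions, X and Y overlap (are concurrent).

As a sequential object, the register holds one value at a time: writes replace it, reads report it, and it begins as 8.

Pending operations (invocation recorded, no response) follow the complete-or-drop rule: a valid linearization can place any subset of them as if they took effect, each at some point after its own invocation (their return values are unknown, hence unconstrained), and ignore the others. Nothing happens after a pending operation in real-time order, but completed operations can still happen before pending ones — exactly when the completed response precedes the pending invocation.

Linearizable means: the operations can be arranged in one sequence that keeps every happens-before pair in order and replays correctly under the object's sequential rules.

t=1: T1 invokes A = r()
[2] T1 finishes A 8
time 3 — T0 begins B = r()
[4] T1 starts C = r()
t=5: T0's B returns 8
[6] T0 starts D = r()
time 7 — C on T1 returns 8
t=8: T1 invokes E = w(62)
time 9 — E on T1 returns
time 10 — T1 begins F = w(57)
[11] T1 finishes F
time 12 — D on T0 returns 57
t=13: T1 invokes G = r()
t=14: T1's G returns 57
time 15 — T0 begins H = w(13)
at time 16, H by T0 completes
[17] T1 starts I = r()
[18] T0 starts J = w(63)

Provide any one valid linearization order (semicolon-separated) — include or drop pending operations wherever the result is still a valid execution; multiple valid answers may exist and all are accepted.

A; B; C; E; F; D; G; H

step 1: A r() → 8 — value 8
step 2: B r() → 8 — value 8
step 3: C r() → 8 — value 8
step 4: E w(62) — value 62
step 5: F w(57) — value 57
step 6: D r() → 57 — value 57
step 7: G r() → 57 — value 57
step 8: H w(13) — value 13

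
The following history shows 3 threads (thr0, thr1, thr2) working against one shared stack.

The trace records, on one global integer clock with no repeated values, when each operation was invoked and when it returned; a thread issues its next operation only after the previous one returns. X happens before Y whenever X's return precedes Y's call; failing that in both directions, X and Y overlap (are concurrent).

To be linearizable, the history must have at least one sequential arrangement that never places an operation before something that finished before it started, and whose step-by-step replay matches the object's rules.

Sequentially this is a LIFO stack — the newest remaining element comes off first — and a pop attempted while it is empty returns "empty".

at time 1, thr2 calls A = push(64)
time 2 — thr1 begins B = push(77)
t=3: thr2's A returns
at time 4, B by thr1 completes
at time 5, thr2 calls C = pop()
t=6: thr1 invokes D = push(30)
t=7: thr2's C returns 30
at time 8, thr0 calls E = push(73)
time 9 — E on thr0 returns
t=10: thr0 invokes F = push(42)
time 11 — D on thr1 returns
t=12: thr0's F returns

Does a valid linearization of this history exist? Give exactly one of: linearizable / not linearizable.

linearizable

one valid linearization: A, B, D, C, E, F
step 1: A push(64) — stack <64>
step 2: B push(77) — stack <64,77>
step 3: D push(30) — stack <64,77,30>
step 4: C pop() → 30 — stack <64,77>
step 5: E push(73) — stack <64,77,73>
step 6: F push(42) — stack <64,77,73,42>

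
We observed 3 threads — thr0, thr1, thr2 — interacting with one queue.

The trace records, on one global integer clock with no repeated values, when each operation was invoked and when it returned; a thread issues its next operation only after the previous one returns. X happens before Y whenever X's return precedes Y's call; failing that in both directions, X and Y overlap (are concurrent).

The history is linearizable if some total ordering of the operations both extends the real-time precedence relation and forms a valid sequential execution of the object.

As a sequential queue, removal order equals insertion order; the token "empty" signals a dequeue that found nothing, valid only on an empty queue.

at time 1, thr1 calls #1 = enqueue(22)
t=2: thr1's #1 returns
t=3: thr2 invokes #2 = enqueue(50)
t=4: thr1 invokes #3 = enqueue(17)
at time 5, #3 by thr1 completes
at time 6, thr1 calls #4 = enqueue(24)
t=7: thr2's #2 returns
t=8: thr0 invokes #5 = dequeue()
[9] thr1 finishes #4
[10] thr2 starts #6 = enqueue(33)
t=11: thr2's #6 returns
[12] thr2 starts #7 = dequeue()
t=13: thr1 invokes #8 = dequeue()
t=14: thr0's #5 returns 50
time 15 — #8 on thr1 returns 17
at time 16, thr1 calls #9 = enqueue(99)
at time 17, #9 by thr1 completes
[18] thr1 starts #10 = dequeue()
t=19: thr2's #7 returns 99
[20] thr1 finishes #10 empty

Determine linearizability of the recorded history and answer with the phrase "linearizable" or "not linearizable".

prefix check: 1..18 passes, 1..19 fails once #7's time-19 response joins
no legal order exists: 39 real-time-consistent candidates over 9 completed queue operations, all rejected
every completion of the 1 pending operation (#10) was checked; none linearizes
for example #1, #2, #3, #4, #5, #6, #7, #8, #9 (pending dropped) fails at step 5: #5 dequeue() → 50 is not legal there
for example #1, #2, #3, #4, #5, #6, #8, #7, #9 (pending dropped) fails at step 5: #5 dequeue() → 50 is not legal there

not linearizable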